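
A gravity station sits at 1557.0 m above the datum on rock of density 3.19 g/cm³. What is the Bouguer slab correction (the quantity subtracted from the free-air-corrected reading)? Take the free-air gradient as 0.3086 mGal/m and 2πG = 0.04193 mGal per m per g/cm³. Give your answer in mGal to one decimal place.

Bouguer slab correction = 0.04193 × 3.19 × 1557.0 = 208.3 mGal

208.3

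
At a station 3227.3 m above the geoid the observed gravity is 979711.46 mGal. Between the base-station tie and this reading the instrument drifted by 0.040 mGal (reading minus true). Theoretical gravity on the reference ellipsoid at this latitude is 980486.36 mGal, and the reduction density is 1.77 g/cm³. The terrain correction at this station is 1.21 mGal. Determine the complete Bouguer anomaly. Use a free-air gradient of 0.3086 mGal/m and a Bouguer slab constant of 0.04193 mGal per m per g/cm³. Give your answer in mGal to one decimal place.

-17.3

Drift-corrected reading = 979711.46 − (0.040) = 979711.420 mGal
Free-air correction = 0.3086 × 3227.3 = 995.94 mGal
Free-air anomaly = 979711.420 − 980486.36 + (995.94) = 221.000 mGal
Bouguer slab correction = 0.04193 × 1.77 × 3227.3 = 239.52 mGal
Simple Bouguer anomaly = 221.000 − (239.52) = -18.520 mGal
Complete Bouguer anomaly = -18.520 + 1.21 = -17.310 mGal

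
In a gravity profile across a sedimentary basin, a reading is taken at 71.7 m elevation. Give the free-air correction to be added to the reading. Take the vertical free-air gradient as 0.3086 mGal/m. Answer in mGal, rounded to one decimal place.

22.1

Free-air correction = 0.3086 × 71.7 = 22.1 mGal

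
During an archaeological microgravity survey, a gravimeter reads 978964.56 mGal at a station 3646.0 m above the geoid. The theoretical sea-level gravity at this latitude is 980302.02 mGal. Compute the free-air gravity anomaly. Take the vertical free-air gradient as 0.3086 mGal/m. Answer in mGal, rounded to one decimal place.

Free-air correction = 0.3086 × 3646.0 = 1125.16 mGal
Free-air anomaly = 978964.56 − 980302.02 + (1125.16) = -212.30 mGal

-212.3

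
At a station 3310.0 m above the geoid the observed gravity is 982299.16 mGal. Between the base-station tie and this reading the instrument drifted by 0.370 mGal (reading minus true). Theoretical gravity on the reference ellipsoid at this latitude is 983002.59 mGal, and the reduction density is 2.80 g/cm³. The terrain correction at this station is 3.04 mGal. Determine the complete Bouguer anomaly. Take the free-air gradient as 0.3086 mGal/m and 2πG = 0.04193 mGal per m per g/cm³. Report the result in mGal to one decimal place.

Drift-corrected reading = 982299.16 − (0.370) = 982298.790 mGal
Free-air correction = 0.3086 × 3310.0 = 1021.47 mGal
Free-air anomaly = 982298.790 − 983002.59 + (1021.47) = 317.670 mGal
Bouguer slab correction = 0.04193 × 2.80 × 3310.0 = 388.61 mGal
Simple Bouguer anomaly = 317.670 − (388.61) = -70.940 mGal
Complete Bouguer anomaly = -70.940 + 3.04 = -67.900 mGal

-67.9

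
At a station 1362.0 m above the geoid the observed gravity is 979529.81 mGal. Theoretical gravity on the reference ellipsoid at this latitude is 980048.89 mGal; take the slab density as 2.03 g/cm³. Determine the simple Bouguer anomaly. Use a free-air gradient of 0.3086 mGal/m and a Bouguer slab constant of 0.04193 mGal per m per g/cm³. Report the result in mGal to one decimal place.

-214.7

Free-air correction = 0.3086 × 1362.0 = 420.31 mGal
Free-air anomaly = 979529.81 − 980048.89 + (420.31) = -98.77 mGal
Bouguer slab correction = 0.04193 × 2.03 × 1362.0 = 115.93 mGal
Simple Bouguer anomaly = -98.77 − (115.93) = -214.70 mGal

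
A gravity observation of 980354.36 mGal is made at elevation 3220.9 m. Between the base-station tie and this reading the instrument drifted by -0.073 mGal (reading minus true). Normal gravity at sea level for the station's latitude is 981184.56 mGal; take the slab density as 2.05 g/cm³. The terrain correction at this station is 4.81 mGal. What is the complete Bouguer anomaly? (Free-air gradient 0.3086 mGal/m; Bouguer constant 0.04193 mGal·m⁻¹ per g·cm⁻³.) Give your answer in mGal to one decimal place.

Drift-corrected reading = 980354.36 − (-0.073) = 980354.433 mGal
Free-air correction = 0.3086 × 3220.9 = 993.97 mGal
Free-air anomaly = 980354.433 − 981184.56 + (993.97) = 163.843 mGal
Bouguer slab correction = 0.04193 × 2.05 × 3220.9 = 276.86 mGal
Simple Bouguer anomaly = 163.843 − (276.86) = -113.017 mGal
Complete Bouguer anomaly = -113.017 + 4.81 = -108.207 mGal

-108.2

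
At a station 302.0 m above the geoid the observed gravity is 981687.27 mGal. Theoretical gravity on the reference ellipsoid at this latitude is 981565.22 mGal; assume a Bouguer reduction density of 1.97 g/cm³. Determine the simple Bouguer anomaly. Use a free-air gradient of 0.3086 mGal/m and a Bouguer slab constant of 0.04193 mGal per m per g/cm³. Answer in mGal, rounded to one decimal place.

190.3

Free-air correction = 0.3086 × 302.0 = 93.20 mGal
Free-air anomaly = 981687.27 − 981565.22 + (93.20) = 215.25 mGal
Bouguer slab correction = 0.04193 × 1.97 × 302.0 = 24.95 mGal
Simple Bouguer anomaly = 215.25 − (24.95) = 190.30 mGal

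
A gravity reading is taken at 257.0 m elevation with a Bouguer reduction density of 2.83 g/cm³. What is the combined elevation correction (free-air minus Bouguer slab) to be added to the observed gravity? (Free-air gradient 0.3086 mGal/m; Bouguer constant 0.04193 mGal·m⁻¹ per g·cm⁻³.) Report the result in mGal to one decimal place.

48.8

Combined gradient = 0.3086 − 0.04193 × 2.83 = 0.1899381 mGal/m
Combined elevation correction = 0.1899381 × 257.0 = 48.8 mGal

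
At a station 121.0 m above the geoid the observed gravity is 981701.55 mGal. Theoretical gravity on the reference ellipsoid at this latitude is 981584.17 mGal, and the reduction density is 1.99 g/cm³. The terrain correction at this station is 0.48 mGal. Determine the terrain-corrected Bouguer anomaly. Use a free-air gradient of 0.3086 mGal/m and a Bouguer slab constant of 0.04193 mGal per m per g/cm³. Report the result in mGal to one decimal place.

145.1

Free-air correction = 0.3086 × 121.0 = 37.34 mGal
Free-air anomaly = 981701.55 − 981584.17 + (37.34) = 154.72 mGal
Bouguer slab correction = 0.04193 × 1.99 × 121.0 = 10.10 mGal
Simple Bouguer anomaly = 154.72 − (10.10) = 144.62 mGal
Complete Bouguer anomaly = 144.62 + 0.48 = 145.10 mGal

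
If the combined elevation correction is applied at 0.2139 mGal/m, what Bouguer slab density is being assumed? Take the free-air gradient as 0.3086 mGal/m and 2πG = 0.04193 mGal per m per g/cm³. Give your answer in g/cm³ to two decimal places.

2.26

0.2139 = 0.3086 − 0.04193 × ρ
ρ = (0.3086 − 0.2139) / 0.04193 = 2.26 g/cm³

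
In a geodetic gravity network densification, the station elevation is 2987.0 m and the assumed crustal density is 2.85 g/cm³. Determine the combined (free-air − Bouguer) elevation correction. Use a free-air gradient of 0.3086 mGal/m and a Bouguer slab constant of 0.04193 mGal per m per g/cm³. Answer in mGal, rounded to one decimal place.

564.8

Combined gradient = 0.3086 − 0.04193 × 2.85 = 0.1890995 mGal/m
Combined elevation correction = 0.1890995 × 2987.0 = 564.8 mGal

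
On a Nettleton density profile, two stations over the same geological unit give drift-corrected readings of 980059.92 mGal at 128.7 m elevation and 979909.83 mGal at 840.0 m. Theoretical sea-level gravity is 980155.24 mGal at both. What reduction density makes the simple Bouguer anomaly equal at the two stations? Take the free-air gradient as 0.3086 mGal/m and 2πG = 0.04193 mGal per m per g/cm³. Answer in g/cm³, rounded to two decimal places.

2.33

Δg_obs = 979909.83 − 980059.92 = -150.09 mGal over Δh = 840.0 − 128.7 = 711.3 m
Equal Bouguer anomalies ⇒ Δg_obs + (0.3086 − 0.04193ρ)·Δh = 0
0.3086 − 0.04193ρ = −Δg_obs/Δh = 0.21101
ρ = (0.3086 − 0.21101) / 0.04193 = 2.33 g/cm³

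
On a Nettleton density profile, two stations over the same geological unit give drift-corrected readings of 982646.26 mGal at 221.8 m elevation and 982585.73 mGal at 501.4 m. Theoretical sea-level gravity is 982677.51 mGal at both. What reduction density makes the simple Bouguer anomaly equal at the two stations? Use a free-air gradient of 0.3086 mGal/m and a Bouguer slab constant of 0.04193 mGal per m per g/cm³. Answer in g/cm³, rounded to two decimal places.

Δg_obs = 982585.73 − 982646.26 = -60.53 mGal over Δh = 501.4 − 221.8 = 279.6 m
Equal Bouguer anomalies ⇒ Δg_obs + (0.3086 − 0.04193ρ)·Δh = 0
0.3086 − 0.04193ρ = −Δg_obs/Δh = 0.21649
ρ = (0.3086 − 0.21649) / 0.04193 = 2.20 g/cm³

2.20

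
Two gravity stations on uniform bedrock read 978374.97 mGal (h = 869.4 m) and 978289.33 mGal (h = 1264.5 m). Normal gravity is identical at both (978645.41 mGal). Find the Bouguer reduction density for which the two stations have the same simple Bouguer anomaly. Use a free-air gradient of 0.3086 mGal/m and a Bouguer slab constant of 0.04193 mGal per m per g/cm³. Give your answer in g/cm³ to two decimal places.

2.19

Δg_obs = 978289.33 − 978374.97 = -85.64 mGal over Δh = 1264.5 − 869.4 = 395.1 m
Equal Bouguer anomalies ⇒ Δg_obs + (0.3086 − 0.04193ρ)·Δh = 0
0.3086 − 0.04193ρ = −Δg_obs/Δh = 0.21676
ρ = (0.3086 − 0.21676) / 0.04193 = 2.19 g/cm³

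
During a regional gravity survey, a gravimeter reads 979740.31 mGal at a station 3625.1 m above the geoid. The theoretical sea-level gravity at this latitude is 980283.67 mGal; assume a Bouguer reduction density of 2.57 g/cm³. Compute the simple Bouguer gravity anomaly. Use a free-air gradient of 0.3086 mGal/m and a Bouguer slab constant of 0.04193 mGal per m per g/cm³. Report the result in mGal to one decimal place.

Free-air correction = 0.3086 × 3625.1 = 1118.71 mGal
Free-air anomaly = 979740.31 − 980283.67 + (1118.71) = 575.35 mGal
Bouguer slab correction = 0.04193 × 2.57 × 3625.1 = 390.64 mGal
Simple Bouguer anomaly = 575.35 − (390.64) = 184.71 mGal

184.7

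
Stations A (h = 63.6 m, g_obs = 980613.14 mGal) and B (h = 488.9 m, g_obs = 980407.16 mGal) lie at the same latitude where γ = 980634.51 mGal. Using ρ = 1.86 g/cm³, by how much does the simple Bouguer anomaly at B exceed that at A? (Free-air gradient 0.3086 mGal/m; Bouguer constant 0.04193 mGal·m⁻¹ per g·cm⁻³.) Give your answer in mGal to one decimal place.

Δg_SB(A) = 980613.14 − 980634.51 + 0.3086×63.6 − 0.04193×1.86×63.6 = -6.70 mGal
Δg_SB(B) = 980407.16 − 980634.51 + 0.3086×488.9 − 0.04193×1.86×488.9 = -114.60 mGal
Difference = -114.60 − (-6.70) = -107.90 mGal

-107.9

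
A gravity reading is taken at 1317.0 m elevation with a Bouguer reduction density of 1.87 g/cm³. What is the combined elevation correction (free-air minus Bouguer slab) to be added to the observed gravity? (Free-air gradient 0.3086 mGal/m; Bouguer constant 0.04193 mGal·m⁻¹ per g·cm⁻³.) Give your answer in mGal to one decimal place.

303.2

Combined gradient = 0.3086 − 0.04193 × 1.87 = 0.2301909 mGal/m
Combined elevation correction = 0.2301909 × 1317.0 = 303.2 mGal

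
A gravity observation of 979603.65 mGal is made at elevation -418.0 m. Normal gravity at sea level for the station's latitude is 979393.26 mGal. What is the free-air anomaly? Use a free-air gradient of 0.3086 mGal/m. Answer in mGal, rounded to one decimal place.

Free-air correction = 0.3086 × -418.0 = -128.99 mGal
Free-air anomaly = 979603.65 − 979393.26 + (-128.99) = 81.40 mGal

81.4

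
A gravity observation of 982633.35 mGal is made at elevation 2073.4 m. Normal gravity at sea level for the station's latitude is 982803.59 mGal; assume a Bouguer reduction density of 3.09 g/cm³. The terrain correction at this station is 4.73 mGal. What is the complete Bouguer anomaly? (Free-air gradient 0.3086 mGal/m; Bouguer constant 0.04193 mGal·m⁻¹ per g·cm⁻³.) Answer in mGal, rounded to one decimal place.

205.7

Free-air correction = 0.3086 × 2073.4 = 639.85 mGal
Free-air anomaly = 982633.35 − 982803.59 + (639.85) = 469.61 mGal
Bouguer slab correction = 0.04193 × 3.09 × 2073.4 = 268.64 mGal
Simple Bouguer anomaly = 469.61 − (268.64) = 200.97 mGal
Complete Bouguer anomaly = 200.97 + 4.73 = 205.70 mGal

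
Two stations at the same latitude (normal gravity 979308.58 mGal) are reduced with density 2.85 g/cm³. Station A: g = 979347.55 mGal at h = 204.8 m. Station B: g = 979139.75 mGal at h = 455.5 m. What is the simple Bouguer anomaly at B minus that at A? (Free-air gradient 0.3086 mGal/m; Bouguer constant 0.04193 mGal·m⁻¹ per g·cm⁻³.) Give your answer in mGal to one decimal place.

Δg_SB(A) = 979347.55 − 979308.58 + 0.3086×204.8 − 0.04193×2.85×204.8 = 77.70 mGal
Δg_SB(B) = 979139.75 − 979308.58 + 0.3086×455.5 − 0.04193×2.85×455.5 = -82.70 mGal
Difference = -82.70 − (77.70) = -160.40 mGal

-160.4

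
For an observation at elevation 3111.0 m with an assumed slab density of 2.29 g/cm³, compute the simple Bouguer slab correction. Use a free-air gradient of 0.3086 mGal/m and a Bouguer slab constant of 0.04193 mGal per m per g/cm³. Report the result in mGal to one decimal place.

298.7

Bouguer slab correction = 0.04193 × 2.29 × 3111.0 = 298.7 mGal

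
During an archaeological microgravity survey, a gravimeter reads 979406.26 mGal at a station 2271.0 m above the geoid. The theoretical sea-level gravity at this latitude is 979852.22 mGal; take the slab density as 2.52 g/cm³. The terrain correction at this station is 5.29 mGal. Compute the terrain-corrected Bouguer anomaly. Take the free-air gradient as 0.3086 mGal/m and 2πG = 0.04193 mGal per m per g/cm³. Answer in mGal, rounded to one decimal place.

Free-air correction = 0.3086 × 2271.0 = 700.83 mGal
Free-air anomaly = 979406.26 − 979852.22 + (700.83) = 254.87 mGal
Bouguer slab correction = 0.04193 × 2.52 × 2271.0 = 239.96 mGal
Simple Bouguer anomaly = 254.87 − (239.96) = 14.91 mGal
Complete Bouguer anomaly = 14.91 + 5.29 = 20.20 mGal

20.2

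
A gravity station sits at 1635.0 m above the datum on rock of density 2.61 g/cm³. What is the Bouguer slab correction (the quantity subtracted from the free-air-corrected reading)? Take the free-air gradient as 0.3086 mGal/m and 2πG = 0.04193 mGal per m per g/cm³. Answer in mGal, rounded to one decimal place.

178.9

Bouguer slab correction = 0.04193 × 2.61 × 1635.0 = 178.9 mGal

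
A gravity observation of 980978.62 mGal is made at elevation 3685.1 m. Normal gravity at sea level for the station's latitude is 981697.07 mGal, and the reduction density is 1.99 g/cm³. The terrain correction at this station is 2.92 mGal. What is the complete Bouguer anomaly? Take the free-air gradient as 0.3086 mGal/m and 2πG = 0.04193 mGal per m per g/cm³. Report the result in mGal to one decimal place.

Free-air correction = 0.3086 × 3685.1 = 1137.22 mGal
Free-air anomaly = 980978.62 − 981697.07 + (1137.22) = 418.77 mGal
Bouguer slab correction = 0.04193 × 1.99 × 3685.1 = 307.49 mGal
Simple Bouguer anomaly = 418.77 − (307.49) = 111.28 mGal
Complete Bouguer anomaly = 111.28 + 2.92 = 114.20 mGal

114.2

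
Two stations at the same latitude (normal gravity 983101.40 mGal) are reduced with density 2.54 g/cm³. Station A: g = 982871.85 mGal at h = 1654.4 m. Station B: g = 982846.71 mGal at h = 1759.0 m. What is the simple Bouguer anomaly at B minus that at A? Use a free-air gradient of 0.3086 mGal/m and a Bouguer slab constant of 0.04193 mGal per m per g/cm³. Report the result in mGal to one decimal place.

Δg_SB(A) = 982871.85 − 983101.40 + 0.3086×1654.4 − 0.04193×2.54×1654.4 = 104.80 mGal
Δg_SB(B) = 982846.71 − 983101.40 + 0.3086×1759.0 − 0.04193×2.54×1759.0 = 100.80 mGal
Difference = 100.80 − (104.80) = -4.00 mGal

-4.0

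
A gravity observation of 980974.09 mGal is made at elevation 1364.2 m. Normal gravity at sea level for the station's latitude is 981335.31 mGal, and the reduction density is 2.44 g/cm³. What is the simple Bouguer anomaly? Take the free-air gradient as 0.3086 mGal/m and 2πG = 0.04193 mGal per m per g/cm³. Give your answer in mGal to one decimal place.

-79.8

Free-air correction = 0.3086 × 1364.2 = 420.99 mGal
Free-air anomaly = 980974.09 − 981335.31 + (420.99) = 59.77 mGal
Bouguer slab correction = 0.04193 × 2.44 × 1364.2 = 139.57 mGal
Simple Bouguer anomaly = 59.77 − (139.57) = -79.80 mGal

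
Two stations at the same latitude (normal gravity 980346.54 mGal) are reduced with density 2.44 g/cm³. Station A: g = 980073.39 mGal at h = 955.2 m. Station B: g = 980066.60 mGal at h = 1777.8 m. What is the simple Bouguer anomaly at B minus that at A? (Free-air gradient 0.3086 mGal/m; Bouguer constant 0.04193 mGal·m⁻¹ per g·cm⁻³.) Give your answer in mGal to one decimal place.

Δg_SB(A) = 980073.39 − 980346.54 + 0.3086×955.2 − 0.04193×2.44×955.2 = -76.10 mGal
Δg_SB(B) = 980066.60 − 980346.54 + 0.3086×1777.8 − 0.04193×2.44×1777.8 = 86.80 mGal
Difference = 86.80 − (-76.10) = 162.90 mGal

162.9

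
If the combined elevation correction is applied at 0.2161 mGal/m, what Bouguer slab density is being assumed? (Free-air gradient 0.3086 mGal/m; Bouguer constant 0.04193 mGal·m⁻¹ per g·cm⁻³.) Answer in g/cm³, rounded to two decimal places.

2.21

0.2161 = 0.3086 − 0.04193 × ρ
ρ = (0.3086 − 0.2161) / 0.04193 = 2.21 g/cm³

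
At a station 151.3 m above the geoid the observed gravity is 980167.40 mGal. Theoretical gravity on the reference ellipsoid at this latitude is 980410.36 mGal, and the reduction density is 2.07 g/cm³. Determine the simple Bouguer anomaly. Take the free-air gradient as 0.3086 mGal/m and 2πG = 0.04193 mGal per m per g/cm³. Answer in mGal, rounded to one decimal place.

Free-air correction = 0.3086 × 151.3 = 46.69 mGal
Free-air anomaly = 980167.40 − 980410.36 + (46.69) = -196.27 mGal
Bouguer slab correction = 0.04193 × 2.07 × 151.3 = 13.13 mGal
Simple Bouguer anomaly = -196.27 − (13.13) = -209.40 mGal

-209.4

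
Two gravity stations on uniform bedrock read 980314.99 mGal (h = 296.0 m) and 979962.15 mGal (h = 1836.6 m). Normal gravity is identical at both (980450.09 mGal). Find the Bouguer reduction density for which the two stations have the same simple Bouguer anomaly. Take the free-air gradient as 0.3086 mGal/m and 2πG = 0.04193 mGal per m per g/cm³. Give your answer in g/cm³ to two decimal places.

Δg_obs = 979962.15 − 980314.99 = -352.84 mGal over Δh = 1836.6 − 296.0 = 1540.6 m
Equal Bouguer anomalies ⇒ Δg_obs + (0.3086 − 0.04193ρ)·Δh = 0
0.3086 − 0.04193ρ = −Δg_obs/Δh = 0.22903
ρ = (0.3086 − 0.22903) / 0.04193 = 1.90 g/cm³

1.90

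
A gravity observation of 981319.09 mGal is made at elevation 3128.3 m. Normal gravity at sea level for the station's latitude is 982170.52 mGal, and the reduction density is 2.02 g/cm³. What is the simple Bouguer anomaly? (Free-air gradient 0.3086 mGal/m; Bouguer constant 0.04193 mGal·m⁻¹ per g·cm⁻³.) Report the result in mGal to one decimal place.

-151.0

Free-air correction = 0.3086 × 3128.3 = 965.39 mGal
Free-air anomaly = 981319.09 − 982170.52 + (965.39) = 113.96 mGal
Bouguer slab correction = 0.04193 × 2.02 × 3128.3 = 264.96 mGal
Simple Bouguer anomaly = 113.96 − (264.96) = -151.00 mGal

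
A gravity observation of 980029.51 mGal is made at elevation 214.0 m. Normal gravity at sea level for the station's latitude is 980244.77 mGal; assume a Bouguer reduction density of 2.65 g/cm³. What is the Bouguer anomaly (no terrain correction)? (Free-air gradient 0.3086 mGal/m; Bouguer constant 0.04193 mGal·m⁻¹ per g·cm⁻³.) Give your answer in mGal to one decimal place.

Free-air correction = 0.3086 × 214.0 = 66.04 mGal
Free-air anomaly = 980029.51 − 980244.77 + (66.04) = -149.22 mGal
Bouguer slab correction = 0.04193 × 2.65 × 214.0 = 23.78 mGal
Simple Bouguer anomaly = -149.22 − (23.78) = -173.00 mGal

-173.0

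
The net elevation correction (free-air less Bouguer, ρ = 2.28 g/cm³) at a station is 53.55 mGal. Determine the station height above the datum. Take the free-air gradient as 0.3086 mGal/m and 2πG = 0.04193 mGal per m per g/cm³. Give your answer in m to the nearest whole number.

251

Combined gradient = 0.3086 − 0.04193 × 2.28 = 0.2129996 mGal/m
h = 53.55 / 0.2129996 = 251.41 m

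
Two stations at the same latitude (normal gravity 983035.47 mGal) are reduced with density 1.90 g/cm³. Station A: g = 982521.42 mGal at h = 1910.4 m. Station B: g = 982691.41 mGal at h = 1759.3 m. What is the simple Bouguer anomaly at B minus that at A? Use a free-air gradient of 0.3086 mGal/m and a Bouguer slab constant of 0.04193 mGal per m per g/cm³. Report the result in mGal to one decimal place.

Δg_SB(A) = 982521.42 − 983035.47 + 0.3086×1910.4 − 0.04193×1.90×1910.4 = -76.70 mGal
Δg_SB(B) = 982691.41 − 983035.47 + 0.3086×1759.3 − 0.04193×1.90×1759.3 = 58.70 mGal
Difference = 58.70 − (-76.70) = 135.40 mGal

135.4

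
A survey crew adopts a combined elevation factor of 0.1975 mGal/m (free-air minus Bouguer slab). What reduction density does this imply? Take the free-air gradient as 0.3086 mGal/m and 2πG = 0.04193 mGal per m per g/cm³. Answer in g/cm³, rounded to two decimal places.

2.65

0.1975 = 0.3086 − 0.04193 × ρ
ρ = (0.3086 − 0.1975) / 0.04193 = 2.65 g/cm³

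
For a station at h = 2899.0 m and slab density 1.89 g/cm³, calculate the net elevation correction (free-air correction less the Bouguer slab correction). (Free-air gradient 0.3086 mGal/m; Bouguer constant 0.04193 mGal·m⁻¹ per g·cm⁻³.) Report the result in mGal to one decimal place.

Combined gradient = 0.3086 − 0.04193 × 1.89 = 0.2293523 mGal/m
Combined elevation correction = 0.2293523 × 2899.0 = 664.9 mGal

664.9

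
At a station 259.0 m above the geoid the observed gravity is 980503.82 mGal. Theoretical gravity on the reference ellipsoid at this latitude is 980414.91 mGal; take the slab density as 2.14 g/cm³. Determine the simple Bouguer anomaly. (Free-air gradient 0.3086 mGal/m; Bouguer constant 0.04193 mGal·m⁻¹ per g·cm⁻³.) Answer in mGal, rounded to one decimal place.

Free-air correction = 0.3086 × 259.0 = 79.93 mGal
Free-air anomaly = 980503.82 − 980414.91 + (79.93) = 168.84 mGal
Bouguer slab correction = 0.04193 × 2.14 × 259.0 = 23.24 mGal
Simple Bouguer anomaly = 168.84 − (23.24) = 145.60 mGal

145.6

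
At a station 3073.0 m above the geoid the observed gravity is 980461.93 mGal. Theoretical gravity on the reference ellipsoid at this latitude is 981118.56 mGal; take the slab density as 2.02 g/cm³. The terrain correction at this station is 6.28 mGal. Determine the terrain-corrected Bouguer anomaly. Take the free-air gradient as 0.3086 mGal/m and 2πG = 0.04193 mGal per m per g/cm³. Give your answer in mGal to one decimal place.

Free-air correction = 0.3086 × 3073.0 = 948.33 mGal
Free-air anomaly = 980461.93 − 981118.56 + (948.33) = 291.70 mGal
Bouguer slab correction = 0.04193 × 2.02 × 3073.0 = 260.28 mGal
Simple Bouguer anomaly = 291.70 − (260.28) = 31.42 mGal
Complete Bouguer anomaly = 31.42 + 6.28 = 37.70 mGal

37.7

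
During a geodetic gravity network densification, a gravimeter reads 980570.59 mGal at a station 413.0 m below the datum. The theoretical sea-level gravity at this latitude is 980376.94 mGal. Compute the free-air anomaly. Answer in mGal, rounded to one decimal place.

66.2

Free-air correction = 0.3086 × -413.0 = -127.45 mGal
Free-air anomaly = 980570.59 − 980376.94 + (-127.45) = 66.20 mGal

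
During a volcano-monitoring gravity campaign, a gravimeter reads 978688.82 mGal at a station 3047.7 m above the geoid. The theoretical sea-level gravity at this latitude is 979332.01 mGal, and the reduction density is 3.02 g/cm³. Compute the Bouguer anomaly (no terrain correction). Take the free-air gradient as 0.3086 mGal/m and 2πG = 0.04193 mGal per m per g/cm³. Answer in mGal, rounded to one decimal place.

-88.6

Free-air correction = 0.3086 × 3047.7 = 940.52 mGal
Free-air anomaly = 978688.82 − 979332.01 + (940.52) = 297.33 mGal
Bouguer slab correction = 0.04193 × 3.02 × 3047.7 = 385.93 mGal
Simple Bouguer anomaly = 297.33 − (385.93) = -88.60 mGal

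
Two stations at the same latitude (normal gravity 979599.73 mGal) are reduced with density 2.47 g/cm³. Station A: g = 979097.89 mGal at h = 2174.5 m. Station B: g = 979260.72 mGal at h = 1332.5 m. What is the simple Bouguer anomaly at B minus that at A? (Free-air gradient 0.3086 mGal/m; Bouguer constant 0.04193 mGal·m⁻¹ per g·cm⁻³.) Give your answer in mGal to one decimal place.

Δg_SB(A) = 979097.89 − 979599.73 + 0.3086×2174.5 − 0.04193×2.47×2174.5 = -56.00 mGal
Δg_SB(B) = 979260.72 − 979599.73 + 0.3086×1332.5 − 0.04193×2.47×1332.5 = -65.80 mGal
Difference = -65.80 − (-56.00) = -9.80 mGal

-9.8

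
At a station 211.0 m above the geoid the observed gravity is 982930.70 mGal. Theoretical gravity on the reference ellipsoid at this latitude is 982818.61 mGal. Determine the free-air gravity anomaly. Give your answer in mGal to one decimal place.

177.2

Free-air correction = 0.3086 × 211.0 = 65.11 mGal
Free-air anomaly = 982930.70 − 982818.61 + (65.11) = 177.20 mGal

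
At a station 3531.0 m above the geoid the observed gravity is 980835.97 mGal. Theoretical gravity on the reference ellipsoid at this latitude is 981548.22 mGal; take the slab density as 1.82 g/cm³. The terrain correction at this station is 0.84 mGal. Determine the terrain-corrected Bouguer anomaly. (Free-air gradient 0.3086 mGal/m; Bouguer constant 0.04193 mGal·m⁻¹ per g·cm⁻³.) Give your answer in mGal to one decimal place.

Free-air correction = 0.3086 × 3531.0 = 1089.67 mGal
Free-air anomaly = 980835.97 − 981548.22 + (1089.67) = 377.42 mGal
Bouguer slab correction = 0.04193 × 1.82 × 3531.0 = 269.46 mGal
Simple Bouguer anomaly = 377.42 − (269.46) = 107.96 mGal
Complete Bouguer anomaly = 107.96 + 0.84 = 108.80 mGal

108.8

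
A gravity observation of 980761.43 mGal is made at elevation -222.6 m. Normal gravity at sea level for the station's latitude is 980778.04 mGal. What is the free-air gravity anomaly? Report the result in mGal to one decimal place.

-85.3

Free-air correction = 0.3086 × -222.6 = -68.69 mGal
Free-air anomaly = 980761.43 − 980778.04 + (-68.69) = -85.30 mGal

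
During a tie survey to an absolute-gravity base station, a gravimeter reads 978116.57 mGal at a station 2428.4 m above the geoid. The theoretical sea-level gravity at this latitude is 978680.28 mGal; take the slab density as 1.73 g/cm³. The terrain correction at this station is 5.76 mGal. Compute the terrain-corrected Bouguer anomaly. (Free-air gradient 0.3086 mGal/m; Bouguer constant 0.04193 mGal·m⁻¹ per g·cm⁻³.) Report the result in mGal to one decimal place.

15.3

Free-air correction = 0.3086 × 2428.4 = 749.40 mGal
Free-air anomaly = 978116.57 − 978680.28 + (749.40) = 185.69 mGal
Bouguer slab correction = 0.04193 × 1.73 × 2428.4 = 176.15 mGal
Simple Bouguer anomaly = 185.69 − (176.15) = 9.54 mGal
Complete Bouguer anomaly = 9.54 + 5.76 = 15.30 mGal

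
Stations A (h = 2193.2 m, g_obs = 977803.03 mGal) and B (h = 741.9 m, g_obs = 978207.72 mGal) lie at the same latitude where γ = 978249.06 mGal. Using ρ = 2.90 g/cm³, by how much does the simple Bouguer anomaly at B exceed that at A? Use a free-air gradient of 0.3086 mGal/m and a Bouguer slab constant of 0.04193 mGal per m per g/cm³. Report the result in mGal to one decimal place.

133.3

Δg_SB(A) = 977803.03 − 978249.06 + 0.3086×2193.2 − 0.04193×2.90×2193.2 = -35.90 mGal
Δg_SB(B) = 978207.72 − 978249.06 + 0.3086×741.9 − 0.04193×2.90×741.9 = 97.40 mGal
Difference = 97.40 − (-35.90) = 133.30 mGal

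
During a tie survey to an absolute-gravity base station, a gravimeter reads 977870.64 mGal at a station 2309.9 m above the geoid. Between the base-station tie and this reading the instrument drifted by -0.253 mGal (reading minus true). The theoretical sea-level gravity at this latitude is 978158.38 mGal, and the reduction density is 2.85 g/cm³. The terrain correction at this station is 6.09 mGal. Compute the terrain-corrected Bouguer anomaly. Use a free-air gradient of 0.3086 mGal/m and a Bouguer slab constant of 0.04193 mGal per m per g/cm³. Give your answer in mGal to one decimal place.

155.4

Drift-corrected reading = 977870.64 − (-0.253) = 977870.893 mGal
Free-air correction = 0.3086 × 2309.9 = 712.84 mGal
Free-air anomaly = 977870.893 − 978158.38 + (712.84) = 425.353 mGal
Bouguer slab correction = 0.04193 × 2.85 × 2309.9 = 276.03 mGal
Simple Bouguer anomaly = 425.353 − (276.03) = 149.323 mGal
Complete Bouguer anomaly = 149.323 + 6.09 = 155.413 mGal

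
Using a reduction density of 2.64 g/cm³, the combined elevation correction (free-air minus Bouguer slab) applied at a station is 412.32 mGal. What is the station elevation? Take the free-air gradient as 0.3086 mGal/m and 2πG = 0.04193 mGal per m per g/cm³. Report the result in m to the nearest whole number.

Combined gradient = 0.3086 − 0.04193 × 2.64 = 0.1979048 mGal/m
h = 412.32 / 0.1979048 = 2083.43 m

2083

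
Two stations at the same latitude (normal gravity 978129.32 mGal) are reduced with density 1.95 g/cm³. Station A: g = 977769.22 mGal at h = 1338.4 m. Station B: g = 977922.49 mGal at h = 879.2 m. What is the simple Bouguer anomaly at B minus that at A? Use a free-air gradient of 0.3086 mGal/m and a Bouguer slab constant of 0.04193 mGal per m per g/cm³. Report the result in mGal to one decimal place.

49.1

Δg_SB(A) = 977769.22 − 978129.32 + 0.3086×1338.4 − 0.04193×1.95×1338.4 = -56.50 mGal
Δg_SB(B) = 977922.49 − 978129.32 + 0.3086×879.2 − 0.04193×1.95×879.2 = -7.40 mGal
Difference = -7.40 − (-56.50) = 49.10 mGal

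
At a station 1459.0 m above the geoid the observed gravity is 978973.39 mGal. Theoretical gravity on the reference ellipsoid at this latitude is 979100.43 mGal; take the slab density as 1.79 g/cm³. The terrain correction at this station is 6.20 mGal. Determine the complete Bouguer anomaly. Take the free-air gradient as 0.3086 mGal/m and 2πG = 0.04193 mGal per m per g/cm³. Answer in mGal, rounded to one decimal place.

Free-air correction = 0.3086 × 1459.0 = 450.25 mGal
Free-air anomaly = 978973.39 − 979100.43 + (450.25) = 323.21 mGal
Bouguer slab correction = 0.04193 × 1.79 × 1459.0 = 109.50 mGal
Simple Bouguer anomaly = 323.21 − (109.50) = 213.71 mGal
Complete Bouguer anomaly = 213.71 + 6.20 = 219.91 mGal

219.9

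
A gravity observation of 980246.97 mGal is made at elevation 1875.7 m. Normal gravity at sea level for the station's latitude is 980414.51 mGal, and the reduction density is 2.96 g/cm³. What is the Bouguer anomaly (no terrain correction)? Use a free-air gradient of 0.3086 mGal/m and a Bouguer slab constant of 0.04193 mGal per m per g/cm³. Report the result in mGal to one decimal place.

178.5

Free-air correction = 0.3086 × 1875.7 = 578.84 mGal
Free-air anomaly = 980246.97 − 980414.51 + (578.84) = 411.30 mGal
Bouguer slab correction = 0.04193 × 2.96 × 1875.7 = 232.80 mGal
Simple Bouguer anomaly = 411.30 − (232.80) = 178.50 mGal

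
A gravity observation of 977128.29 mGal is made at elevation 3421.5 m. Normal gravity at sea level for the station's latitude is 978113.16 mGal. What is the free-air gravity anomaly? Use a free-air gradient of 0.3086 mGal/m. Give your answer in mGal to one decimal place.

71.0

Free-air correction = 0.3086 × 3421.5 = 1055.87 mGal
Free-air anomaly = 977128.29 − 978113.16 + (1055.87) = 71.00 mGal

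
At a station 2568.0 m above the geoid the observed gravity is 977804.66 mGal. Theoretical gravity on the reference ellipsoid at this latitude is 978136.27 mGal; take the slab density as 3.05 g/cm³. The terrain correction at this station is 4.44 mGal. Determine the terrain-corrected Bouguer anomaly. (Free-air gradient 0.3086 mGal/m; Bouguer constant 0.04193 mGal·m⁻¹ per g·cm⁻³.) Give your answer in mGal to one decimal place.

Free-air correction = 0.3086 × 2568.0 = 792.48 mGal
Free-air anomaly = 977804.66 − 978136.27 + (792.48) = 460.87 mGal
Bouguer slab correction = 0.04193 × 3.05 × 2568.0 = 328.41 mGal
Simple Bouguer anomaly = 460.87 − (328.41) = 132.46 mGal
Complete Bouguer anomaly = 132.46 + 4.44 = 136.90 mGal

136.9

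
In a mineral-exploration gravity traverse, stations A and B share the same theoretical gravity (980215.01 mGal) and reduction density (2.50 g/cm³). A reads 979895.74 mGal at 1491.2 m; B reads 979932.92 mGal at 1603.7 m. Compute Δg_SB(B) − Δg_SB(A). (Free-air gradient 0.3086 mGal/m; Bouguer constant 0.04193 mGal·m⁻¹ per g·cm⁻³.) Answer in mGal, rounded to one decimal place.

60.1

Δg_SB(A) = 979895.74 − 980215.01 + 0.3086×1491.2 − 0.04193×2.50×1491.2 = -15.40 mGal
Δg_SB(B) = 979932.92 − 980215.01 + 0.3086×1603.7 − 0.04193×2.50×1603.7 = 44.70 mGal
Difference = 44.70 − (-15.40) = 60.10 mGal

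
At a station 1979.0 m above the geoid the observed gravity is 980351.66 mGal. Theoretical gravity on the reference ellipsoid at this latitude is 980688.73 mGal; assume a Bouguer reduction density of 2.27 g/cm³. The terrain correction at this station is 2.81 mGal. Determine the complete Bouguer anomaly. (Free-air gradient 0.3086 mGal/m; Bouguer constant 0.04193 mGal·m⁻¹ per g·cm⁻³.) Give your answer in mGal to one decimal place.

88.1

Free-air correction = 0.3086 × 1979.0 = 610.72 mGal
Free-air anomaly = 980351.66 − 980688.73 + (610.72) = 273.65 mGal
Bouguer slab correction = 0.04193 × 2.27 × 1979.0 = 188.36 mGal
Simple Bouguer anomaly = 273.65 − (188.36) = 85.29 mGal
Complete Bouguer anomaly = 85.29 + 2.81 = 88.10 mGal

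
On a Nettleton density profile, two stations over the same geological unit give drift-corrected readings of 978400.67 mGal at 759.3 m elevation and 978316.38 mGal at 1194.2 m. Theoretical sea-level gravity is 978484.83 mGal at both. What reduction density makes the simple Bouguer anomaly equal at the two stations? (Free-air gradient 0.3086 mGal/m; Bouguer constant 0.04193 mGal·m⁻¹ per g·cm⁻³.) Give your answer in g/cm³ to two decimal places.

2.74

Δg_obs = 978316.38 − 978400.67 = -84.29 mGal over Δh = 1194.2 − 759.3 = 434.9 m
Equal Bouguer anomalies ⇒ Δg_obs + (0.3086 − 0.04193ρ)·Δh = 0
0.3086 − 0.04193ρ = −Δg_obs/Δh = 0.19381
ρ = (0.3086 − 0.19381) / 0.04193 = 2.74 g/cm³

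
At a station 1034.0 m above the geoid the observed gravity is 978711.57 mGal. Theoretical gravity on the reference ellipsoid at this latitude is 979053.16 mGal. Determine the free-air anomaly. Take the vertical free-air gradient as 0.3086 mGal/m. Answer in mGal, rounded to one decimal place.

-22.5

Free-air correction = 0.3086 × 1034.0 = 319.09 mGal
Free-air anomaly = 978711.57 − 979053.16 + (319.09) = -22.50 mGal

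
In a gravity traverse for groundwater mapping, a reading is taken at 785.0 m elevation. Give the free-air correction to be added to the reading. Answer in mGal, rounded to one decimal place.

242.3

Free-air correction = 0.3086 × 785.0 = 242.3 mGal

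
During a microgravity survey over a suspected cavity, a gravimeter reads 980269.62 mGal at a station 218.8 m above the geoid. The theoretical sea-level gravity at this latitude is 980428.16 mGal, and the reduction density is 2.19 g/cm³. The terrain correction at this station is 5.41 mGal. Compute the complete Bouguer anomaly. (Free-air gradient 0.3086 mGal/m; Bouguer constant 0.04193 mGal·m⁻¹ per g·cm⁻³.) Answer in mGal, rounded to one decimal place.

Free-air correction = 0.3086 × 218.8 = 67.52 mGal
Free-air anomaly = 980269.62 − 980428.16 + (67.52) = -91.02 mGal
Bouguer slab correction = 0.04193 × 2.19 × 218.8 = 20.09 mGal
Simple Bouguer anomaly = -91.02 − (20.09) = -111.11 mGal
Complete Bouguer anomaly = -111.11 + 5.41 = -105.70 mGal

-105.7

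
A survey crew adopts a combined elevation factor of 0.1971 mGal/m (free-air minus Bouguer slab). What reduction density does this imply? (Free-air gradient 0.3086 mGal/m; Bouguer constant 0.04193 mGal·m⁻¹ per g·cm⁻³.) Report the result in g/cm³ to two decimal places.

0.1971 = 0.3086 − 0.04193 × ρ
ρ = (0.3086 − 0.1971) / 0.04193 = 2.66 g/cm³

2.66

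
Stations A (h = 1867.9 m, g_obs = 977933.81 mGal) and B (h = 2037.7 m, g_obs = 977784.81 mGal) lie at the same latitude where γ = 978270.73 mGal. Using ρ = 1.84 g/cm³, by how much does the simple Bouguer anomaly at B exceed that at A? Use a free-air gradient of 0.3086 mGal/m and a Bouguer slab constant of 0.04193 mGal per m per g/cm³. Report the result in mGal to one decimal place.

Δg_SB(A) = 977933.81 − 978270.73 + 0.3086×1867.9 − 0.04193×1.84×1867.9 = 95.40 mGal
Δg_SB(B) = 977784.81 − 978270.73 + 0.3086×2037.7 − 0.04193×1.84×2037.7 = -14.30 mGal
Difference = -14.30 − (95.40) = -109.70 mGal

-109.7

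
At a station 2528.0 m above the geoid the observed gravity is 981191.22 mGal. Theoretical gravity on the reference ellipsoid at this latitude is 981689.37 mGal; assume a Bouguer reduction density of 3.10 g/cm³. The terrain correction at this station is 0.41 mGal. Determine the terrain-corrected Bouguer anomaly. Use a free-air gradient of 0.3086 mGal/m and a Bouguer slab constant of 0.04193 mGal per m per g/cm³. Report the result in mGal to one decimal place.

Free-air correction = 0.3086 × 2528.0 = 780.14 mGal
Free-air anomaly = 981191.22 − 981689.37 + (780.14) = 281.99 mGal
Bouguer slab correction = 0.04193 × 3.10 × 2528.0 = 328.60 mGal
Simple Bouguer anomaly = 281.99 − (328.60) = -46.61 mGal
Complete Bouguer anomaly = -46.61 + 0.41 = -46.20 mGal

-46.2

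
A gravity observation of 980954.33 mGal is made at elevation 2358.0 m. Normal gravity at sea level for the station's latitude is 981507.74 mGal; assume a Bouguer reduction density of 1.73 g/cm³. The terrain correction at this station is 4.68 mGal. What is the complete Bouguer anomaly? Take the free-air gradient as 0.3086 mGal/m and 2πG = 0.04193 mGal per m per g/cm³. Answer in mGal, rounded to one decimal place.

7.9

Free-air correction = 0.3086 × 2358.0 = 727.68 mGal
Free-air anomaly = 980954.33 − 981507.74 + (727.68) = 174.27 mGal
Bouguer slab correction = 0.04193 × 1.73 × 2358.0 = 171.05 mGal
Simple Bouguer anomaly = 174.27 − (171.05) = 3.22 mGal
Complete Bouguer anomaly = 3.22 + 4.68 = 7.90 mGal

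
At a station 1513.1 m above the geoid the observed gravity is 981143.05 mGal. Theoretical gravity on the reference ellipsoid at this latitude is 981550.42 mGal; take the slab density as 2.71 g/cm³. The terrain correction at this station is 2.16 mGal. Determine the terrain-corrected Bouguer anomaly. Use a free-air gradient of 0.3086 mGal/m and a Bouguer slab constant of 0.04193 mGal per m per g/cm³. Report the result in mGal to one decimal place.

Free-air correction = 0.3086 × 1513.1 = 466.94 mGal
Free-air anomaly = 981143.05 − 981550.42 + (466.94) = 59.57 mGal
Bouguer slab correction = 0.04193 × 2.71 × 1513.1 = 171.93 mGal
Simple Bouguer anomaly = 59.57 − (171.93) = -112.36 mGal
Complete Bouguer anomaly = -112.36 + 2.16 = -110.20 mGal

-110.2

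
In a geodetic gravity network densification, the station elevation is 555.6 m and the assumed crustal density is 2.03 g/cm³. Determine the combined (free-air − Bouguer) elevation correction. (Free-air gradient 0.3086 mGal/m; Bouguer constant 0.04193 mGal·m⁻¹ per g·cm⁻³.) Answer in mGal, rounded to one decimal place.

Combined gradient = 0.3086 − 0.04193 × 2.03 = 0.2234821 mGal/m
Combined elevation correction = 0.2234821 × 555.6 = 124.2 mGal

124.2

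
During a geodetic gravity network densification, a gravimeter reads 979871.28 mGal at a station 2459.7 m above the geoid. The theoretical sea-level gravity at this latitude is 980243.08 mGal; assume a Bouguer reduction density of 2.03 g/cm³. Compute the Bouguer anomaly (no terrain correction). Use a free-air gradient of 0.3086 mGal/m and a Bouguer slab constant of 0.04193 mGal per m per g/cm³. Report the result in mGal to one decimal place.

Free-air correction = 0.3086 × 2459.7 = 759.06 mGal
Free-air anomaly = 979871.28 − 980243.08 + (759.06) = 387.26 mGal
Bouguer slab correction = 0.04193 × 2.03 × 2459.7 = 209.36 mGal
Simple Bouguer anomaly = 387.26 − (209.36) = 177.90 mGal

177.9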